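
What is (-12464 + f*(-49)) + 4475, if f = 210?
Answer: -18279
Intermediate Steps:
(-12464 + f*(-49)) + 4475 = (-12464 + 210*(-49)) + 4475 = (-12464 - 10290) + 4475 = -22754 + 4475 = -18279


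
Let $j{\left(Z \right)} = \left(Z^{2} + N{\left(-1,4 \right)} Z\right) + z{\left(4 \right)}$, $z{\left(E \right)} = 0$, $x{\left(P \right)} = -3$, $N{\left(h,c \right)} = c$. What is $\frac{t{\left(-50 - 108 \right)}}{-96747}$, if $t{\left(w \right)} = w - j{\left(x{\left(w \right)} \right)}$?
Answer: $\frac{155}{96747} \approx 0.0016021$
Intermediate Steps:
$j{\left(Z \right)} = Z^{2} + 4 Z$ ($j{\left(Z \right)} = \left(Z^{2} + 4 Z\right) + 0 = Z^{2} + 4 Z$)
$t{\left(w \right)} = 3 + w$ ($t{\left(w \right)} = w - - 3 \left(4 - 3\right) = w - \left(-3\right) 1 = w - -3 = w + 3 = 3 + w$)
$\frac{t{\left(-50 - 108 \right)}}{-96747} = \frac{3 - 158}{-96747} = \left(3 - 158\right) \left(- \frac{1}{96747}\right) = \left(-155\right) \left(- \frac{1}{96747}\right) = \frac{155}{96747}$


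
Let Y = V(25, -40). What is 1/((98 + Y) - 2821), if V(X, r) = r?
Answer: -1/2763 ≈ -0.00036193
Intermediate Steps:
Y = -40
1/((98 + Y) - 2821) = 1/((98 - 40) - 2821) = 1/(58 - 2821) = 1/(-2763) = -1/2763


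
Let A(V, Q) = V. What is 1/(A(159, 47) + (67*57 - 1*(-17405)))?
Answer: 1/21383 ≈ 4.6766e-5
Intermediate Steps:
1/(A(159, 47) + (67*57 - 1*(-17405))) = 1/(159 + (67*57 - 1*(-17405))) = 1/(159 + (3819 + 17405)) = 1/(159 + 21224) = 1/21383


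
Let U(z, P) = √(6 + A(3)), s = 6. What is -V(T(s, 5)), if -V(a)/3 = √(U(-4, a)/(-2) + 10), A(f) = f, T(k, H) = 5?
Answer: 3*√34/2 ≈ 8.7464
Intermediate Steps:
U(z, P) = 3 (U(z, P) = √(6 + 3) = √9 = 3)
V(a) = -3*√34/2 (V(a) = -3*√(3/(-2) + 10) = -3*√(3*(-½) + 10) = -3*√(-3/2 + 10) = -3*√34/2)
-V(T(s, 5)) = -(-3)*√34/2 = 3*√34/2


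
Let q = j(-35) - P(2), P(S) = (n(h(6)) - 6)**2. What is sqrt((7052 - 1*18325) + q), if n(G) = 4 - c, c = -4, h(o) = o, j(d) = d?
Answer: 4*I*sqrt(707) ≈ 106.36*I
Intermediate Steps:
n(G) = 8 (n(G) = 4 - 1*(-4) = 4 + 4 = 8)
P(S) = 4 (P(S) = (8 - 6)**2 = 2**2 = 4)
q = -39 (q = -35 - 1*4 = -35 - 4 = -39)
sqrt((7052 - 1*18325) + q) = sqrt((7052 - 1*18325) - 39) = sqrt((7052 - 18325) - 39) = sqrt(-11273 - 39) = sqrt(-11312) = 4*I*sqrt(707)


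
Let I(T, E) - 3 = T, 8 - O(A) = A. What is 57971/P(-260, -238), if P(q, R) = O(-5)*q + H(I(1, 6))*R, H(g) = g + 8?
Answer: -57971/6236 ≈ -9.2962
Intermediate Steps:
O(A) = 8 - A
I(T, E) = 3 + T
H(g) = 8 + g
P(q, R) = 12*R + 13*q (P(q, R) = (8 - 1*(-5))*q + (8 + (3 + 1))*R = (8 + 5)*q + (8 + 4)*R = 13*q + 12*R = 12*R + 13*q)
57971/P(-260, -238) = 57971/(12*(-238) + 13*(-260)) = 57971/(-2856 - 3380) = 57971/(-6236) = 57971*(-1/6236) = -57971/6236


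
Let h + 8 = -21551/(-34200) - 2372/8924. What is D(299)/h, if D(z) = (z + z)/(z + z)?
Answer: -76300200/582601919 ≈ -0.13096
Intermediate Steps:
D(z) = 1 (D(z) = (2*z)/((2*z)) = (2*z)*(1/(2*z)) = 1)
h = -582601919/76300200 (h = -8 + (-21551/(-34200) - 2372/8924) = -8 + (-21551*(-1/34200) - 2372*1/8924) = -8 + (21551/34200 - 593/2231) = -8 + 27799681/76300200 = -582601919/76300200 ≈ -7.6357)
D(299)/h = 1/(-582601919/76300200) = 1*(-76300200/582601919) = -76300200/582601919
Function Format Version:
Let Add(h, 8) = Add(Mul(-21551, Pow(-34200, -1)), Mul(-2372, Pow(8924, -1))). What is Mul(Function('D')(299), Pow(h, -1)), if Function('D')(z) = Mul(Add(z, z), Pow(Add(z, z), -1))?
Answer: Rational(-76300200, 582601919) ≈ -0.13096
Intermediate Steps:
Function('D')(z) = 1 (Function('D')(z) = Mul(Mul(2, z), Pow(Mul(2, z), -1)) = Mul(Mul(2, z), Mul(Rational(1, 2), Pow(z, -1))) = 1)
h = Rational(-582601919, 76300200) (h = Add(-8, Add(Mul(-21551, Pow(-34200, -1)), Mul(-2372, Pow(8924, -1)))) = Add(-8, Add(Mul(-21551, Rational(-1, 34200)), Mul(-2372, Rational(1, 8924)))) = Add(-8, Add(Rational(21551, 34200), Rational(-593, 2231))) = Add(-8, Rational(27799681, 76300200)) = Rational(-582601919, 76300200) ≈ -7.6357)
Mul(Function('D')(299), Pow(h, -1)) = Mul(1, Pow(Rational(-582601919, 76300200), -1)) = Mul(1, Rational(-76300200, 582601919)) = Rational(-76300200, 582601919)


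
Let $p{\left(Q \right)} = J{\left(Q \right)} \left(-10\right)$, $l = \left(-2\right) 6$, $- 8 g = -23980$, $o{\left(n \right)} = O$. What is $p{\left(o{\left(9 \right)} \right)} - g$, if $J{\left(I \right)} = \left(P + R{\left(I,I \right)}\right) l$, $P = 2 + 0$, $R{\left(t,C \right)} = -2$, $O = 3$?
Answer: $- \frac{5995}{2} \approx -2997.5$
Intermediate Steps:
$o{\left(n \right)} = 3$
$P = 2$
$g = \frac{5995}{2}$ ($g = \left(- \frac{1}{8}\right) \left(-23980\right) = \frac{5995}{2} \approx 2997.5$)
$l = -12$
$J{\left(I \right)} = 0$ ($J{\left(I \right)} = \left(2 - 2\right) \left(-12\right) = 0 \left(-12\right) = 0$)
$p{\left(Q \right)} = 0$ ($p{\left(Q \right)} = 0 \left(-10\right) = 0$)
$p{\left(o{\left(9 \right)} \right)} - g = 0 - \frac{5995}{2} = - \frac{5995}{2}$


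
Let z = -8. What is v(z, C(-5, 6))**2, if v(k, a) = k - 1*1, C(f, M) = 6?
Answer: 81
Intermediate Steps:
v(k, a) = -1 + k (v(k, a) = k - 1 = -1 + k)
v(z, C(-5, 6))**2 = (-1 - 8)**2 = (-9)**2 = 81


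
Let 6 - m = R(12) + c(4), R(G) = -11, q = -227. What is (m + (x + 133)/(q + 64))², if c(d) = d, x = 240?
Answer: 3048516/26569 ≈ 114.74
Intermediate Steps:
m = 13 (m = 6 - (-11 + 4) = 6 - 1*(-7) = 6 + 7 = 13)
(m + (x + 133)/(q + 64))² = (13 + (240 + 133)/(-227 + 64))² = (13 + 373/(-163))² = (13 + 373*(-1/163))² = (13 - 373/163)² = (1746/163)² = 3048516/26569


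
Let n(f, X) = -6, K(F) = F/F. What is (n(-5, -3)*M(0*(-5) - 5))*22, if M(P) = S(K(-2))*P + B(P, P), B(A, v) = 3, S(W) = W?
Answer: 264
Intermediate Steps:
K(F) = 1
M(P) = 3 + P (M(P) = 1*P + 3 = P + 3 = 3 + P)
(n(-5, -3)*M(0*(-5) - 5))*22 = -6*(3 + (0*(-5) - 5))*22 = -6*(3 + (0 - 5))*22 = -6*(3 - 5)*22 = -6*(-2)*22 = 12*22 = 264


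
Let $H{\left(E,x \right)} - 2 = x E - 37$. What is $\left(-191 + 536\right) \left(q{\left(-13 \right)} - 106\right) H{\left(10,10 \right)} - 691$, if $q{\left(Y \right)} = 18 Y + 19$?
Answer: $-7199116$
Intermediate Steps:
$q{\left(Y \right)} = 19 + 18 Y$
$H{\left(E,x \right)} = -35 + E x$ ($H{\left(E,x \right)} = 2 + \left(x E - 37\right) = 2 + \left(E x - 37\right) = 2 + \left(-37 + E x\right) = -35 + E x$)
$\left(-191 + 536\right) \left(q{\left(-13 \right)} - 106\right) H{\left(10,10 \right)} - 691 = \left(-191 + 536\right) \left(\left(19 + 18 \left(-13\right)\right) - 106\right) \left(-35 + 10 \cdot 10\right) - 691 = 345 \left(\left(19 - 234\right) - 106\right) \left(-35 + 100\right) - 691 = 345 \left(-215 - 106\right) 65 - 691 = 345 \left(-321\right) 65 - 691 = \left(-110745\right) 65 - 691 = -7198425 - 691 = -7199116$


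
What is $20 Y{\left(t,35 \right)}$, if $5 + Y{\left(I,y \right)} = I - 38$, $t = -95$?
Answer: $-2760$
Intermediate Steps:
$Y{\left(I,y \right)} = -43 + I$ ($Y{\left(I,y \right)} = -5 + \left(I - 38\right) = -5 + \left(-38 + I\right) = -43 + I$)
$20 Y{\left(t,35 \right)} = 20 \left(-43 - 95\right) = 20 \left(-138\right) = -2760$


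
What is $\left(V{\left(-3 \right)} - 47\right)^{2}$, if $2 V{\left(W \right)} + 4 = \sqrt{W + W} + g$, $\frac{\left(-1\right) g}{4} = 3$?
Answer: $\frac{\left(110 - i \sqrt{6}\right)^{2}}{4} \approx 3023.5 - 134.72 i$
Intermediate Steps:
$g = -12$ ($g = \left(-4\right) 3 = -12$)
$V{\left(W \right)} = -8 + \frac{\sqrt{2} \sqrt{W}}{2}$ ($V{\left(W \right)} = -2 + \frac{\sqrt{W + W} - 12}{2} = -2 + \frac{\sqrt{2 W} - 12}{2} = -2 + \frac{\sqrt{2} \sqrt{W} - 12}{2} = -2 + \frac{-12 + \sqrt{2} \sqrt{W}}{2} = -2 + \left(-6 + \frac{\sqrt{2} \sqrt{W}}{2}\right) = -8 + \frac{\sqrt{2} \sqrt{W}}{2}$)
$\left(V{\left(-3 \right)} - 47\right)^{2} = \left(\left(-8 + \frac{\sqrt{2} \sqrt{-3}}{2}\right) - 47\right)^{2} = \left(\left(-8 + \frac{\sqrt{2} i \sqrt{3}}{2}\right) - 47\right)^{2} = \left(\left(-8 + \frac{i \sqrt{6}}{2}\right) - 47\right)^{2} = \left(-55 + \frac{i \sqrt{6}}{2}\right)^{2}$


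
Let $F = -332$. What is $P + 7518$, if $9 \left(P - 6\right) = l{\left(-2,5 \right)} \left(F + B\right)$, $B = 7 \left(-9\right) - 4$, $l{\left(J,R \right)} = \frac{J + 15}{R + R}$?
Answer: $\frac{223991}{30} \approx 7466.4$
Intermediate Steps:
$l{\left(J,R \right)} = \frac{15 + J}{2 R}$
$B = -67$ ($B = -63 - 4 = -67$)
$P = - \frac{1549}{30}$ ($P = 6 + \frac{\frac{15 - 2}{2 \cdot 5} \left(-332 - 67\right)}{9} = 6 + \frac{\frac{1}{2} \cdot \frac{1}{5} \cdot 13 \left(-399\right)}{9} = 6 + \frac{\frac{13}{10} \left(-399\right)}{9} = 6 + \frac{1}{9} \left(- \frac{5187}{10}\right) = 6 - \frac{1729}{30} = - \frac{1549}{30} \approx -51.633$)
$P + 7518 = - \frac{1549}{30} + 7518 = \frac{223991}{30}$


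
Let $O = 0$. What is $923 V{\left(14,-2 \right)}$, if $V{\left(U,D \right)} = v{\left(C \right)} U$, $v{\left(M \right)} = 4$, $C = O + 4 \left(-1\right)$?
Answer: $51688$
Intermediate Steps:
$C = -4$ ($C = 0 + 4 \left(-1\right) = 0 - 4 = -4$)
$V{\left(U,D \right)} = 4 U$
$923 V{\left(14,-2 \right)} = 923 \cdot 4 \cdot 14 = 923 \cdot 56 = 51688$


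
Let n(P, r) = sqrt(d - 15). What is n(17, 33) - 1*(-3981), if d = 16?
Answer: 3982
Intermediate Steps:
n(P, r) = 1 (n(P, r) = sqrt(16 - 15) = sqrt(1) = 1)
n(17, 33) - 1*(-3981) = 1 - 1*(-3981) = 1 + 3981 = 3982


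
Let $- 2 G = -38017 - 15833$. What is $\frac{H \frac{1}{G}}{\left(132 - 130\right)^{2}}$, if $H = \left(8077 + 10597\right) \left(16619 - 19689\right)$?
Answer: $- \frac{2866459}{5385} \approx -532.3$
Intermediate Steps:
$G = 26925$ ($G = - \frac{-38017 - 15833}{2} = \left(- \frac{1}{2}\right) \left(-53850\right) = 26925$)
$H = -57329180$ ($H = 18674 \left(-3070\right) = -57329180$)
$\frac{H \frac{1}{G}}{\left(132 - 130\right)^{2}} = \frac{\left(-57329180\right) \frac{1}{26925}}{\left(132 - 130\right)^{2}} = \frac{\left(-57329180\right) \frac{1}{26925}}{2^{2}} = - \frac{11465836}{5385 \cdot 4} = \left(- \frac{11465836}{5385}\right) \frac{1}{4} = - \frac{2866459}{5385}$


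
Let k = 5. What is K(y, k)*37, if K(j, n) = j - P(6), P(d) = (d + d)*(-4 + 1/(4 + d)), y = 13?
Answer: 11063/5 ≈ 2212.6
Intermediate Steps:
P(d) = 2*d*(-4 + 1/(4 + d)) (P(d) = (2*d)*(-4 + 1/(4 + d)) = 2*d*(-4 + 1/(4 + d)))
K(j, n) = 234/5 + j (K(j, n) = j - (-2)*6*(15 + 4*6)/(4 + 6) = j - (-2)*6*(15 + 24)/10 = j - (-2)*6*39/10 = j - 1*(-234/5) = j + 234/5 = 234/5 + j)
K(y, k)*37 = (234/5 + 13)*37 = (299/5)*37 = 11063/5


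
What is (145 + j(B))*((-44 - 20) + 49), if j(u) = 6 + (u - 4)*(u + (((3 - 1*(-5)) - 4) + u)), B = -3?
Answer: -2475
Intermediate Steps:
j(u) = 6 + (-4 + u)*(4 + 2*u) (j(u) = 6 + (-4 + u)*(u + (((3 + 5) - 4) + u)) = 6 + (-4 + u)*(u + ((8 - 4) + u)) = 6 + (-4 + u)*(u + (4 + u)) = 6 + (-4 + u)*(4 + 2*u))
(145 + j(B))*((-44 - 20) + 49) = (145 + (-10 - 4*(-3) + 2*(-3)²))*((-44 - 20) + 49) = (145 + (-10 + 12 + 2*9))*(-64 + 49) = (145 + (-10 + 12 + 18))*(-15) = (145 + 20)*(-15) = 165*(-15) = -2475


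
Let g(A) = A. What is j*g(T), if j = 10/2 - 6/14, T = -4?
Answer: -128/7 ≈ -18.286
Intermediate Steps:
j = 32/7 (j = 10*(1/2) - 6*1/14 = 5 - 3/7 = 32/7 ≈ 4.5714)
j*g(T) = (32/7)*(-4) = -128/7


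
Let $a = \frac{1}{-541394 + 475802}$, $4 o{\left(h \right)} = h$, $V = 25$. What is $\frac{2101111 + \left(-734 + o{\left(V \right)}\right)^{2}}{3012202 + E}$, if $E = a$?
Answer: $\frac{345109823703}{395152707166} \approx 0.87336$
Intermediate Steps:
$o{\left(h \right)} = \frac{h}{4}$
$a = - \frac{1}{65592}$ ($a = \frac{1}{-65592} = - \frac{1}{65592} \approx -1.5246 \cdot 10^{-5}$)
$E = - \frac{1}{65592} \approx -1.5246 \cdot 10^{-5}$
$\frac{2101111 + \left(-734 + o{\left(V \right)}\right)^{2}}{3012202 + E} = \frac{2101111 + \left(-734 + \frac{1}{4} \cdot 25\right)^{2}}{3012202 - \frac{1}{65592}} = \frac{2101111 + \left(-734 + \frac{25}{4}\right)^{2}}{\frac{197576353583}{65592}} = \left(2101111 + \left(- \frac{2911}{4}\right)^{2}\right) \frac{65592}{197576353583} = \left(2101111 + \frac{8473921}{16}\right) \frac{65592}{197576353583} = \frac{42091697}{16} \cdot \frac{65592}{197576353583} = \frac{345109823703}{395152707166}$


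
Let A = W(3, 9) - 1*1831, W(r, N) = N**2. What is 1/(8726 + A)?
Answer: 1/6976 ≈ 0.00014335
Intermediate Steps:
A = -1750 (A = 9**2 - 1*1831 = 81 - 1831 = -1750)
1/(8726 + A) = 1/(8726 - 1750) = 1/6976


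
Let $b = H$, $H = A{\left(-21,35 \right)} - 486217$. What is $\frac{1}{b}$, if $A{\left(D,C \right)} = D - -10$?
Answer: $- \frac{1}{486228} \approx -2.0566 \cdot 10^{-6}$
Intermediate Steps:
$A{\left(D,C \right)} = 10 + D$ ($A{\left(D,C \right)} = D + 10 = 10 + D$)
$H = -486228$ ($H = \left(10 - 21\right) - 486217 = -11 - 486217 = -486228$)
$b = -486228$
$\frac{1}{b} = \frac{1}{-486228} = - \frac{1}{486228}$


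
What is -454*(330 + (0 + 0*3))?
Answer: -149820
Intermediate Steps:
-454*(330 + (0 + 0*3)) = -454*(330 + (0 + 0)) = -454*(330 + 0) = -454*330 = -149820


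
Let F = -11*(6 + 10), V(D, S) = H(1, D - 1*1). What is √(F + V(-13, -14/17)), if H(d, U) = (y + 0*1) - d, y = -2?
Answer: I*√179 ≈ 13.379*I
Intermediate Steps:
H(d, U) = -2 - d (H(d, U) = (-2 + 0*1) - d = (-2 + 0) - d = -2 - d)
V(D, S) = -3 (V(D, S) = -2 - 1*1 = -2 - 1 = -3)
F = -176 (F = -11*16 = -176)
√(F + V(-13, -14/17)) = √(-176 - 3) = √(-179) = I*√179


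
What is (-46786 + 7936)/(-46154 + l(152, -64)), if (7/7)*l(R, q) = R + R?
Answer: 111/131 ≈ 0.84733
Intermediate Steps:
l(R, q) = 2*R (l(R, q) = R + R = 2*R)
(-46786 + 7936)/(-46154 + l(152, -64)) = (-46786 + 7936)/(-46154 + 2*152) = -38850/(-46154 + 304) = -38850/(-45850) = -38850*(-1/45850) = 111/131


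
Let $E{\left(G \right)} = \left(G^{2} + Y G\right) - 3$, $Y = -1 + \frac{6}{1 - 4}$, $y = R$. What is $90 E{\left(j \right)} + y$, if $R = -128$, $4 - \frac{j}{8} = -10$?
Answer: $1098322$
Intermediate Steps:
$j = 112$ ($j = 32 - -80 = 32 + 80 = 112$)
$y = -128$
$Y = -3$ ($Y = -1 + \frac{6}{-3} = -1 + 6 \left(- \frac{1}{3}\right) = -1 - 2 = -3$)
$E{\left(G \right)} = -3 + G^{2} - 3 G$ ($E{\left(G \right)} = \left(G^{2} - 3 G\right) - 3 = -3 + G^{2} - 3 G$)
$90 E{\left(j \right)} + y = 90 \left(-3 + 112^{2} - 336\right) - 128 = 90 \left(-3 + 12544 - 336\right) - 128 = 90 \cdot 12205 - 128 = 1098450 - 128 = 1098322$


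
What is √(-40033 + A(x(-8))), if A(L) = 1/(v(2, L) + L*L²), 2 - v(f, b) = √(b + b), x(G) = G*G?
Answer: √(-20988981634 + 640528*√2)/(2*√(131073 - 4*√2)) ≈ 200.08*I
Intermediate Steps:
x(G) = G²
v(f, b) = 2 - √2*√b (v(f, b) = 2 - √(b + b) = 2 - √(2*b) = 2 - √2*√b)
A(L) = 1/(2 + L³ - √2*√L) (A(L) = 1/((2 - √2*√L) + L*L²) = 1/((2 - √2*√L) + L³) = 1/(2 + L³ - √2*√L))
√(-40033 + A(x(-8))) = √(-40033 + 1/(2 + ((-8)²)³ - √2*√((-8)²))) = √(-40033 + 1/(2 + 64³ - √2*√64)) = √(-40033 + 1/(2 + 262144 - 1*√2*8)) = √(-40033 + 1/(2 + 262144 - 8*√2)) = √(-40033 + 1/(262146 - 8*√2))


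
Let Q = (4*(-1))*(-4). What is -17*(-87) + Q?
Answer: 1495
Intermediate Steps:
Q = 16 (Q = -4*(-4) = 16)
-17*(-87) + Q = -17*(-87) + 16 = 1479 + 16 = 1495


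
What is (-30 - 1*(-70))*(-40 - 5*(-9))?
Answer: 200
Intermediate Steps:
(-30 - 1*(-70))*(-40 - 5*(-9)) = (-30 + 70)*(-40 + 45) = 40*5 = 200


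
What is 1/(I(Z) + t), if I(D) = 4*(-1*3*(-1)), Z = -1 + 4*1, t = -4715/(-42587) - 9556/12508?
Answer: 133169549/1511038050 ≈ 0.088131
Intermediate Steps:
t = -86996538/133169549 (t = -4715*(-1/42587) - 9556*1/12508 = 4715/42587 - 2389/3127 = -86996538/133169549 ≈ -0.65328)
Z = 3 (Z = -1 + 4 = 3)
I(D) = 12 (I(D) = 4*(-3*(-1)) = 4*3 = 12)
1/(I(Z) + t) = 1/(12 - 86996538/133169549) = 1/(1511038050/133169549) = 133169549/1511038050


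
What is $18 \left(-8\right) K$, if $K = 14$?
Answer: $-2016$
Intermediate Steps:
$18 \left(-8\right) K = 18 \left(-8\right) 14 = \left(-144\right) 14 = -2016$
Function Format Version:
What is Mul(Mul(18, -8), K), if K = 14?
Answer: -2016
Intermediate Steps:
Mul(Mul(18, -8), K) = Mul(Mul(18, -8), 14) = Mul(-144, 14) = -2016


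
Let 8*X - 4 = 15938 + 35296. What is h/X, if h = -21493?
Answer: -85972/25619 ≈ -3.3558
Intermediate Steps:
X = 25619/4 (X = 1/2 + (15938 + 35296)/8 = 1/2 + (1/8)*51234 = 1/2 + 25617/4 = 25619/4 ≈ 6404.8)
h/X = -21493/25619/4 = -21493*4/25619 = -85972/25619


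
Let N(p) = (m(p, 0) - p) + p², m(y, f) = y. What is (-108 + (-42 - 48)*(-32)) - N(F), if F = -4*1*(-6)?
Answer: 2196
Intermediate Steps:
F = 24 (F = -4*(-6) = 24)
N(p) = p² (N(p) = (p - p) + p² = 0 + p² = p²)
(-108 + (-42 - 48)*(-32)) - N(F) = (-108 + (-42 - 48)*(-32)) - 1*24² = (-108 - 90*(-32)) - 1*576 = (-108 + 2880) - 576 = 2772 - 576 = 2196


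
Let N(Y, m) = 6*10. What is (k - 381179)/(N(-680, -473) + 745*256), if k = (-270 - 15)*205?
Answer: -109901/47695 ≈ -2.3042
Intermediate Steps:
N(Y, m) = 60
k = -58425 (k = -285*205 = -58425)
(k - 381179)/(N(-680, -473) + 745*256) = (-58425 - 381179)/(60 + 745*256) = -439604/(60 + 190720) = -439604/190780 = -439604*1/190780 = -109901/47695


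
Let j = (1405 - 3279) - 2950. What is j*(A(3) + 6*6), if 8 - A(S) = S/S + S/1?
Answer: -192960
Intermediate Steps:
A(S) = 7 - S (A(S) = 8 - (S/S + S/1) = 8 - (1 + S*1) = 8 - (1 + S) = 8 + (-1 - S) = 7 - S)
j = -4824 (j = -1874 - 2950 = -4824)
j*(A(3) + 6*6) = -4824*((7 - 1*3) + 6*6) = -4824*((7 - 3) + 36) = -4824*(4 + 36) = -4824*40 = -192960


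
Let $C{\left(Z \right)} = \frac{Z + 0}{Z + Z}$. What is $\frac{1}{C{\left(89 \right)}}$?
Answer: $2$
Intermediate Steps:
$C{\left(Z \right)} = \frac{1}{2}$ ($C{\left(Z \right)} = \frac{Z}{2 Z} = Z \frac{1}{2 Z} = \frac{1}{2}$)
$\frac{1}{C{\left(89 \right)}} = \frac{1}{\frac{1}{2}} = 2$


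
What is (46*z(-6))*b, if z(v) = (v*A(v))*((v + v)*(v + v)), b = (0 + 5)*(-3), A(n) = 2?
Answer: 1192320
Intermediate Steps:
b = -15 (b = 5*(-3) = -15)
z(v) = 8*v³ (z(v) = (v*2)*((v + v)*(v + v)) = (2*v)*((2*v)*(2*v)) = (2*v)*(4*v²) = 8*v³)
(46*z(-6))*b = (46*(8*(-6)³))*(-15) = (46*(8*(-216)))*(-15) = (46*(-1728))*(-15) = -79488*(-15) = 1192320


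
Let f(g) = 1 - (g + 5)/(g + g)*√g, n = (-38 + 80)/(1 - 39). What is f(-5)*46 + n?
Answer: 0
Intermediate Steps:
n = -21/19 (n = 42/(-38) = 42*(-1/38) = -21/19 ≈ -1.1053)
f(g) = 1 - (5 + g)/(2*√g) (f(g) = 1 - (5 + g)/((2*g))*√g = 1 - (5 + g)*(1/(2*g))*√g = 1 - (5 + g)/(2*g)*√g = 1 - (5 + g)/(2*√g))
f(-5)*46 + n = ((-5 - 1*(-5) + 2*√(-5))/(2*√(-5)))*46 - 21/19 = ((-I*√5/5)*(-5 + 5 + 2*(I*√5))/2)*46 - 21/19 = ((-I*√5/5)*(-5 + 5 + 2*I*√5)/2)*46 - 21/19 = ((-I*√5/5)*(2*I*√5)/2)*46 - 21/19 = 1*46 - 21/19 = 46 - 21/19 = 853/19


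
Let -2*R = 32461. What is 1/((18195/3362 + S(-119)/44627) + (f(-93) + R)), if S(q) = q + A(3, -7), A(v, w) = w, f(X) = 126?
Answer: -75017987/1207721389315 ≈ -6.2115e-5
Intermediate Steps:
R = -32461/2 (R = -1/2*32461 = -32461/2 ≈ -16231.)
S(q) = -7 + q (S(q) = q - 7 = -7 + q)
1/((18195/3362 + S(-119)/44627) + (f(-93) + R)) = 1/((18195/3362 + (-7 - 119)/44627) + (126 - 32461/2)) = 1/((18195*(1/3362) - 126*1/44627) - 32209/2) = 1/((18195/3362 - 126/44627) - 32209/2) = 1/(811564653/150035974 - 32209/2) = 1/(-1207721389315/75017987) = -75017987/1207721389315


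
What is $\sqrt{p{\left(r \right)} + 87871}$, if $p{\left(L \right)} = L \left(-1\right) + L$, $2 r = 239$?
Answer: $\sqrt{87871} \approx 296.43$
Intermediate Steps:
$r = \frac{239}{2}$ ($r = \frac{1}{2} \cdot 239 = \frac{239}{2} \approx 119.5$)
$p{\left(L \right)} = 0$ ($p{\left(L \right)} = - L + L = 0$)
$\sqrt{p{\left(r \right)} + 87871} = \sqrt{0 + 87871} = \sqrt{87871}$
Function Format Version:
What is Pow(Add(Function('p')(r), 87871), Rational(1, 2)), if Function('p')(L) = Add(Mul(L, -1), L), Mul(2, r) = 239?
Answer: Pow(87871, Rational(1, 2)) ≈ 296.43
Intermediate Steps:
r = Rational(239, 2) (r = Mul(Rational(1, 2), 239) = Rational(239, 2) ≈ 119.50)
Function('p')(L) = 0 (Function('p')(L) = Add(Mul(-1, L), L) = 0)
Pow(Add(Function('p')(r), 87871), Rational(1, 2)) = Pow(Add(0, 87871), Rational(1, 2)) = Pow(87871, Rational(1, 2))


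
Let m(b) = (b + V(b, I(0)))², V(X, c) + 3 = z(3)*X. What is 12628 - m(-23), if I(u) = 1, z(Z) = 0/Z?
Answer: 11952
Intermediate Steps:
z(Z) = 0
V(X, c) = -3 (V(X, c) = -3 + 0*X = -3 + 0 = -3)
m(b) = (-3 + b)² (m(b) = (b - 3)² = (-3 + b)²)
12628 - m(-23) = 12628 - (-3 - 23)² = 12628 - 1*(-26)² = 12628 - 1*676 = 12628 - 676 = 11952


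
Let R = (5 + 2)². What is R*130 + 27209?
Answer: 33579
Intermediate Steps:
R = 49 (R = 7² = 49)
R*130 + 27209 = 49*130 + 27209 = 6370 + 27209 = 33579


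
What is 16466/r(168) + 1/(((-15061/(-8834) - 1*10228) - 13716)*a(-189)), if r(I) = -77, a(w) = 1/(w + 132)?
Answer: -3482622893084/16285980095 ≈ -213.84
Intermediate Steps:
a(w) = 1/(132 + w)
16466/r(168) + 1/(((-15061/(-8834) - 1*10228) - 13716)*a(-189)) = 16466/(-77) + 1/(((-15061/(-8834) - 1*10228) - 13716)*(1/(132 - 189))) = 16466*(-1/77) + 1/(((-15061*(-1/8834) - 10228) - 13716)*(1/(-57))) = -16466/77 + 1/(((15061/8834 - 10228) - 13716)*(-1/57)) = -16466/77 - 57/(-90339091/8834 - 13716) = -16466/77 - 57/(-211506235/8834) = -16466/77 - 8834/211506235*(-57) = -16466/77 + 503538/211506235 = -3482622893084/16285980095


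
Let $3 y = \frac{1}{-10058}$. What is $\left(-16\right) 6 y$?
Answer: $\frac{16}{5029} \approx 0.0031815$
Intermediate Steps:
$y = - \frac{1}{30174}$ ($y = \frac{1}{3 \left(-10058\right)} = \frac{1}{3} \left(- \frac{1}{10058}\right) = - \frac{1}{30174} \approx -3.3141 \cdot 10^{-5}$)
$\left(-16\right) 6 y = \left(-16\right) 6 \left(- \frac{1}{30174}\right) = \left(-96\right) \left(- \frac{1}{30174}\right) = \frac{16}{5029}$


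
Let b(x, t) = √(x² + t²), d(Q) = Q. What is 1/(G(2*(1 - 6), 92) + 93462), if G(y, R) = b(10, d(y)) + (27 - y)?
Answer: 93499/8742062801 - 10*√2/8742062801 ≈ 1.0694e-5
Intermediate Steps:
b(x, t) = √(t² + x²)
G(y, R) = 27 + √(100 + y²) - y (G(y, R) = √(y² + 10²) + (27 - y) = √(y² + 100) + (27 - y) = √(100 + y²) + (27 - y) = 27 + √(100 + y²) - y)
1/(G(2*(1 - 6), 92) + 93462) = 1/((27 + √(100 + (2*(1 - 6))²) - 2*(1 - 6)) + 93462) = 1/((27 + √(100 + (2*(-5))²) - 2*(-5)) + 93462) = 1/((27 + √(100 + (-10)²) - 1*(-10)) + 93462) = 1/((27 + √(100 + 100) + 10) + 93462) = 1/((27 + √200 + 10) + 93462) = 1/((27 + 10*√2 + 10) + 93462) = 1/((37 + 10*√2) + 93462) = 1/(93499 + 10*√2)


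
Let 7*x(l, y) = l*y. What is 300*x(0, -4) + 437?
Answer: 437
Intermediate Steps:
x(l, y) = l*y/7 (x(l, y) = (l*y)/7 = l*y/7)
300*x(0, -4) + 437 = 300*((1/7)*0*(-4)) + 437 = 300*0 + 437 = 0 + 437 = 437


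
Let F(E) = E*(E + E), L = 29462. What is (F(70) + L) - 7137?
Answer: 32125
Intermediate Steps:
F(E) = 2*E² (F(E) = E*(2*E) = 2*E²)
(F(70) + L) - 7137 = (2*70² + 29462) - 7137 = (2*4900 + 29462) - 7137 = (9800 + 29462) - 7137 = 39262 - 7137 = 32125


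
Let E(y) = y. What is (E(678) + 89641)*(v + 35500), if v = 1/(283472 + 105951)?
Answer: 1248616505853819/389423 ≈ 3.2063e+9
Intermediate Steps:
v = 1/389423 ≈ 2.5679e-6
(E(678) + 89641)*(v + 35500) = (678 + 89641)*(1/389423 + 35500) = 90319*(13824516501/389423) = 1248616505853819/389423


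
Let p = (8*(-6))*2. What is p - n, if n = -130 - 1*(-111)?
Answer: -77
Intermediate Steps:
n = -19 (n = -130 + 111 = -19)
p = -96 (p = -48*2 = -96)
p - n = -96 - 1*(-19) = -96 + 19 = -77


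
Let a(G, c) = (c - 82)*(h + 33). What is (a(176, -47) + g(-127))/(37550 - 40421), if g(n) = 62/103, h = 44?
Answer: 1023037/295713 ≈ 3.4596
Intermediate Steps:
a(G, c) = -6314 + 77*c (a(G, c) = (c - 82)*(44 + 33) = (-82 + c)*77 = -6314 + 77*c)
g(n) = 62/103 (g(n) = 62*(1/103) = 62/103)
(a(176, -47) + g(-127))/(37550 - 40421) = ((-6314 + 77*(-47)) + 62/103)/(37550 - 40421) = ((-6314 - 3619) + 62/103)/(-2871) = (-9933 + 62/103)*(-1/2871) = -1023037/103*(-1/2871) = 1023037/295713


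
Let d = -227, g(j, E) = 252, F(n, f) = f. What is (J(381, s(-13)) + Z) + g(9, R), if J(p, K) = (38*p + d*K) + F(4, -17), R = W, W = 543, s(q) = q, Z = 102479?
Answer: 120143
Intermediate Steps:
R = 543
J(p, K) = -17 - 227*K + 38*p (J(p, K) = (38*p - 227*K) - 17 = (-227*K + 38*p) - 17 = -17 - 227*K + 38*p)
(J(381, s(-13)) + Z) + g(9, R) = ((-17 - 227*(-13) + 38*381) + 102479) + 252 = ((-17 + 2951 + 14478) + 102479) + 252 = (17412 + 102479) + 252 = 119891 + 252 = 120143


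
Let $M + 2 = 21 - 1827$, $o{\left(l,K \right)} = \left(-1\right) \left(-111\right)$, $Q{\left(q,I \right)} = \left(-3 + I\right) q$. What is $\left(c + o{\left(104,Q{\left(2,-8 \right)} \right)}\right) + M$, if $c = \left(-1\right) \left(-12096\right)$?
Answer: $10399$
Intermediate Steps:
$Q{\left(q,I \right)} = q \left(-3 + I\right)$
$o{\left(l,K \right)} = 111$
$c = 12096$
$M = -1808$ ($M = -2 + \left(21 - 1827\right) = -2 - 1806 = -1808$)
$\left(c + o{\left(104,Q{\left(2,-8 \right)} \right)}\right) + M = \left(12096 + 111\right) - 1808 = 12207 - 1808 = 10399$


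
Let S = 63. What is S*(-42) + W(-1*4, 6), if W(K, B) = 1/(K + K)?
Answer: -21169/8 ≈ -2646.1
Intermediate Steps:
W(K, B) = 1/(2*K)
S*(-42) + W(-1*4, 6) = 63*(-42) + 1/(2*((-1*4))) = -2646 + (½)/(-4) = -2646 + (½)*(-¼) = -2646 - ⅛ = -21169/8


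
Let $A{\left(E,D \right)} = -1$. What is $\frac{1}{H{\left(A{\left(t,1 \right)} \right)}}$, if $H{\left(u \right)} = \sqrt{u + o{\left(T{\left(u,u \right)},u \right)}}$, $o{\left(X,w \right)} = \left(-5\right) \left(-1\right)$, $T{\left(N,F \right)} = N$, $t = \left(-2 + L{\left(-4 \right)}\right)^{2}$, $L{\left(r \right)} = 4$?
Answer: $\frac{1}{2} \approx 0.5$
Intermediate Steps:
$t = 4$ ($t = \left(-2 + 4\right)^{2} = 2^{2} = 4$)
$o{\left(X,w \right)} = 5$
$H{\left(u \right)} = \sqrt{5 + u}$ ($H{\left(u \right)} = \sqrt{u + 5} = \sqrt{5 + u}$)
$\frac{1}{H{\left(A{\left(t,1 \right)} \right)}} = \frac{1}{\sqrt{5 - 1}} = \frac{1}{\sqrt{4}} = \frac{1}{2}$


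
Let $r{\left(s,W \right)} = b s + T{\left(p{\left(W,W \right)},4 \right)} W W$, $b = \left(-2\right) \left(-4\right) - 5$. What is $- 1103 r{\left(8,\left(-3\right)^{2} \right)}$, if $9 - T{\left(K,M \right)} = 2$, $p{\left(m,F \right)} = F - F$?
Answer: $-651873$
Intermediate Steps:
$p{\left(m,F \right)} = 0$
$T{\left(K,M \right)} = 7$ ($T{\left(K,M \right)} = 9 - 2 = 7$)
$b = 3$ ($b = 8 - 5 = 3$)
$r{\left(s,W \right)} = 3 s + 7 W^{2}$ ($r{\left(s,W \right)} = 3 s + 7 W W = 3 s + 7 W^{2}$)
$- 1103 r{\left(8,\left(-3\right)^{2} \right)} = - 1103 \left(3 \cdot 8 + 7 \left(\left(-3\right)^{2}\right)^{2}\right) = - 1103 \left(24 + 7 \cdot 9^{2}\right) = - 1103 \left(24 + 7 \cdot 81\right) = - 1103 \left(24 + 567\right) = \left(-1103\right) 591 = -651873$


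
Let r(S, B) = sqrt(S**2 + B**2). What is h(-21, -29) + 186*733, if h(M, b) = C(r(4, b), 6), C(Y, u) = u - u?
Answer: 136338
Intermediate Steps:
r(S, B) = sqrt(B**2 + S**2)
C(Y, u) = 0
h(M, b) = 0
h(-21, -29) + 186*733 = 0 + 186*733 = 0 + 136338 = 136338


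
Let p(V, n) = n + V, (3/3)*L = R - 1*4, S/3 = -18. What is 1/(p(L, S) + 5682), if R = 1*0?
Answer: 1/5624 ≈ 0.00017781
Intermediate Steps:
S = -54 (S = 3*(-18) = -54)
R = 0
L = -4 (L = 0 - 1*4 = 0 - 4 = -4)
p(V, n) = V + n
1/(p(L, S) + 5682) = 1/((-4 - 54) + 5682) = 1/(-58 + 5682) = 1/5624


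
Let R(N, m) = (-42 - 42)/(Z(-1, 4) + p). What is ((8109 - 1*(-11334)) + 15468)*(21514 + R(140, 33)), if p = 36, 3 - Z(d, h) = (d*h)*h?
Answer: 41306206446/55 ≈ 7.5102e+8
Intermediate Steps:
Z(d, h) = 3 - d*h² (Z(d, h) = 3 - d*h*h = 3 - d*h²)
R(N, m) = -84/55 (R(N, m) = (-42 - 42)/((3 - 1*(-1)*4²) + 36) = -84/((3 - 1*(-1)*16) + 36) = -84/((3 + 16) + 36) = -84/(19 + 36) = -84/55)
((8109 - 1*(-11334)) + 15468)*(21514 + R(140, 33)) = ((8109 - 1*(-11334)) + 15468)*(21514 - 84/55) = ((8109 + 11334) + 15468)*(1183186/55) = (19443 + 15468)*(1183186/55) = 34911*(1183186/55) = 41306206446/55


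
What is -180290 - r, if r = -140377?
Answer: -39913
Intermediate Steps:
-180290 - r = -180290 - 1*(-140377) = -180290 + 140377 = -39913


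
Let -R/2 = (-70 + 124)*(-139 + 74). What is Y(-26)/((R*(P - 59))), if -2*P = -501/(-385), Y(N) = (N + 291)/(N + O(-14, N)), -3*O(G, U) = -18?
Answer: 4081/128974248 ≈ 3.1642e-5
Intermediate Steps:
O(G, U) = 6 (O(G, U) = -1/3*(-18) = 6)
Y(N) = (291 + N)/(6 + N) (Y(N) = (N + 291)/(N + 6) = (291 + N)/(6 + N))
P = -501/770 (P = -(-501)/(2*(-385)) = -(-501)*(-1)/(2*385) = -1/2*501/385 = -501/770 ≈ -0.65065)
R = 7020 (R = -2*(-70 + 124)*(-139 + 74) = -108*(-65) = -2*(-3510) = 7020)
Y(-26)/((R*(P - 59))) = ((291 - 26)/(6 - 26))/((7020*(-501/770 - 59))) = (265/(-20))/((7020*(-45931/770))) = (-1/20*265)/(-32243562/77) = -53/4*(-77/32243562) = 4081/128974248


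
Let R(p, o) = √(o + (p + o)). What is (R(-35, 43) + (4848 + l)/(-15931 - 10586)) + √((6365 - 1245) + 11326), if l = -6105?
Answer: 419/8839 + √51 + √16446 ≈ 135.43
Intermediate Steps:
R(p, o) = √(p + 2*o) (R(p, o) = √(o + (o + p)) = √(p + 2*o))
(R(-35, 43) + (4848 + l)/(-15931 - 10586)) + √((6365 - 1245) + 11326) = (√(-35 + 2*43) + (4848 - 6105)/(-15931 - 10586)) + √((6365 - 1245) + 11326) = (√(-35 + 86) - 1257/(-26517)) + √(5120 + 11326) = (√51 - 1257*(-1/26517)) + √16446 = (√51 + 419/8839) + √16446 = (419/8839 + √51) + √16446 = 419/8839 + √51 + √16446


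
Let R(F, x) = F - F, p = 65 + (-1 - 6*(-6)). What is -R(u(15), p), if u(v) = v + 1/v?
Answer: 0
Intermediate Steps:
p = 100 (p = 65 + (-1 + 36) = 65 + 35 = 100)
R(F, x) = 0
-R(u(15), p) = -1*0 = 0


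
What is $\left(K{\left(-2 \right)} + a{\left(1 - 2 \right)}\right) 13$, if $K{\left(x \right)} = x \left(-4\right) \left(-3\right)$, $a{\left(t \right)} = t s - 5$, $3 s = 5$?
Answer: $- \frac{1196}{3} \approx -398.67$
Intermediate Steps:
$s = \frac{5}{3}$ ($s = \frac{1}{3} \cdot 5 = \frac{5}{3} \approx 1.6667$)
$a{\left(t \right)} = -5 + \frac{5 t}{3}$ ($a{\left(t \right)} = t \frac{5}{3} - 5 = \frac{5 t}{3} - 5 = -5 + \frac{5 t}{3}$)
$K{\left(x \right)} = 12 x$ ($K{\left(x \right)} = - 4 x \left(-3\right) = 12 x$)
$\left(K{\left(-2 \right)} + a{\left(1 - 2 \right)}\right) 13 = \left(12 \left(-2\right) - \left(5 - \frac{5 \left(1 - 2\right)}{3}\right)\right) 13 = \left(-24 - \left(5 - \frac{5 \left(1 - 2\right)}{3}\right)\right) 13 = \left(-24 + \left(-5 + \frac{5}{3} \left(-1\right)\right)\right) 13 = \left(-24 - \frac{20}{3}\right) 13 = \left(- \frac{92}{3}\right) 13 = - \frac{1196}{3}$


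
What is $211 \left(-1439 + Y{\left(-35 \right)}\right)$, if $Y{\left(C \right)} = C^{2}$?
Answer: $-45154$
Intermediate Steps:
$211 \left(-1439 + Y{\left(-35 \right)}\right) = 211 \left(-1439 + \left(-35\right)^{2}\right) = 211 \left(-1439 + 1225\right) = 211 \left(-214\right) = -45154$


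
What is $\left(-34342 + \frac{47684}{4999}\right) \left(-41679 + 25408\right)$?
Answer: $\frac{2792558764954}{4999} \approx 5.5862 \cdot 10^{8}$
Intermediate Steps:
$\left(-34342 + \frac{47684}{4999}\right) \left(-41679 + 25408\right) = \left(-34342 + 47684 \cdot \frac{1}{4999}\right) \left(-16271\right) = \left(-34342 + \frac{47684}{4999}\right) \left(-16271\right) = \left(- \frac{171627974}{4999}\right) \left(-16271\right) = \frac{2792558764954}{4999}$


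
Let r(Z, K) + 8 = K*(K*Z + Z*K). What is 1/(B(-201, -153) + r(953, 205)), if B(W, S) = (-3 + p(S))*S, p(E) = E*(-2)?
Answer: 1/80053283 ≈ 1.2492e-8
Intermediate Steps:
p(E) = -2*E
r(Z, K) = -8 + 2*Z*K**2 (r(Z, K) = -8 + K*(K*Z + Z*K) = -8 + K*(K*Z + K*Z) = -8 + K*(2*K*Z) = -8 + 2*Z*K**2)
B(W, S) = S*(-3 - 2*S) (B(W, S) = (-3 - 2*S)*S = S*(-3 - 2*S))
1/(B(-201, -153) + r(953, 205)) = 1/(-1*(-153)*(3 + 2*(-153)) + (-8 + 2*953*205**2)) = 1/(-1*(-153)*(3 - 306) + (-8 + 2*953*42025)) = 1/(-1*(-153)*(-303) + (-8 + 80099650)) = 1/(-46359 + 80099642) = 1/80053283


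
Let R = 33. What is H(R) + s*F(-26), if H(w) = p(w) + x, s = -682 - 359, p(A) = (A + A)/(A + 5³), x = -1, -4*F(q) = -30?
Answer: -1233677/158 ≈ -7808.1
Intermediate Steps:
F(q) = 15/2 (F(q) = -¼*(-30) = 15/2)
p(A) = 2*A/(125 + A) (p(A) = (2*A)/(A + 125) = (2*A)/(125 + A) = 2*A/(125 + A))
s = -1041
H(w) = -1 + 2*w/(125 + w) (H(w) = 2*w/(125 + w) - 1 = -1 + 2*w/(125 + w))
H(R) + s*F(-26) = (-125 + 33)/(125 + 33) - 1041*15/2 = -92/158 - 15615/2 = (1/158)*(-92) - 15615/2 = -46/79 - 15615/2 = -1233677/158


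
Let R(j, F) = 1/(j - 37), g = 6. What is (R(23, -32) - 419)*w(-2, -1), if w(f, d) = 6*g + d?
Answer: -29335/2 ≈ -14668.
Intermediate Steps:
w(f, d) = 36 + d (w(f, d) = 6*6 + d = 36 + d)
R(j, F) = 1/(-37 + j)
(R(23, -32) - 419)*w(-2, -1) = (1/(-37 + 23) - 419)*(36 - 1) = (1/(-14) - 419)*35 = (-1/14 - 419)*35 = -5867/14*35 = -29335/2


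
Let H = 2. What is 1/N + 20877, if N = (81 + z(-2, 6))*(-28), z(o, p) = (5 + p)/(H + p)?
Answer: 96305599/4613 ≈ 20877.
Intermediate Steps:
z(o, p) = (5 + p)/(2 + p)
N = -4613/2 (N = (81 + (5 + 6)/(2 + 6))*(-28) = (81 + 11/8)*(-28) = (659/8)*(-28) = -4613/2 ≈ -2306.5)
1/N + 20877 = 1/(-4613/2) + 20877 = -2/4613 + 20877 = 96305599/4613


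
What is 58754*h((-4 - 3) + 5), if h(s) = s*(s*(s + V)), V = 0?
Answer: -470032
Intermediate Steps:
h(s) = s³ (h(s) = s*(s*(s + 0)) = s*(s*s) = s*s² = s³)
58754*h((-4 - 3) + 5) = 58754*((-4 - 3) + 5)³ = 58754*(-7 + 5)³ = 58754*(-2)³ = 58754*(-8) = -470032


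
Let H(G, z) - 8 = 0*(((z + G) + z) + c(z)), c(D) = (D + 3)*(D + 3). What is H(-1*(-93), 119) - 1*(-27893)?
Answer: 27901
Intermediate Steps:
c(D) = (3 + D)² (c(D) = (3 + D)*(3 + D) = (3 + D)²)
H(G, z) = 8 (H(G, z) = 8 + 0*(((z + G) + z) + (3 + z)²) = 8 + 0*(((G + z) + z) + (3 + z)²) = 8 + 0*((G + 2*z) + (3 + z)²) = 8 + 0*(G + (3 + z)² + 2*z) = 8 + 0 = 8)
H(-1*(-93), 119) - 1*(-27893) = 8 - 1*(-27893) = 8 + 27893 = 27901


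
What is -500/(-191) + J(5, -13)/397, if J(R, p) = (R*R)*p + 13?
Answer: 138908/75827 ≈ 1.8319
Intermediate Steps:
J(R, p) = 13 + p*R² (J(R, p) = R²*p + 13 = p*R² + 13 = 13 + p*R²)
-500/(-191) + J(5, -13)/397 = -500/(-191) + (13 - 13*5²)/397 = -500*(-1/191) + (13 - 13*25)*(1/397) = 500/191 + (13 - 325)*(1/397) = 500/191 - 312*1/397 = 500/191 - 312/397 = 138908/75827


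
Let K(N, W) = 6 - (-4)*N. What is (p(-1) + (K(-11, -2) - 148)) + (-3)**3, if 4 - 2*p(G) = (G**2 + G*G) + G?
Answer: -423/2 ≈ -211.50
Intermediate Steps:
p(G) = 2 - G**2 - G/2 (p(G) = 2 - ((G**2 + G*G) + G)/2 = 2 - ((G**2 + G**2) + G)/2 = 2 - (2*G**2 + G)/2 = 2 - (G + 2*G**2)/2 = 2 + (-G**2 - G/2) = 2 - G**2 - G/2)
K(N, W) = 6 + 4*N
(p(-1) + (K(-11, -2) - 148)) + (-3)**3 = ((2 - 1*(-1)**2 - 1/2*(-1)) + ((6 + 4*(-11)) - 148)) + (-3)**3 = ((2 - 1*1 + 1/2) + ((6 - 44) - 148)) - 27 = ((2 - 1 + 1/2) + (-38 - 148)) - 27 = (3/2 - 186) - 27 = -369/2 - 27 = -423/2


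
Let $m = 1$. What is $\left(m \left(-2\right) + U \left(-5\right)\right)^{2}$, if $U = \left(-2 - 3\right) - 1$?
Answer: $784$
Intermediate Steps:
$U = -6$ ($U = -5 - 1 = -6$)
$\left(m \left(-2\right) + U \left(-5\right)\right)^{2} = \left(1 \left(-2\right) - -30\right)^{2} = \left(-2 + 30\right)^{2} = 28^{2} = 784$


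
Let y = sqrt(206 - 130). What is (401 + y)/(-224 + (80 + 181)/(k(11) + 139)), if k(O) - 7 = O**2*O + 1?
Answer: -592678/330811 - 2956*sqrt(19)/330811 ≈ -1.8305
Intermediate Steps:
y = 2*sqrt(19) (y = sqrt(76) = 2*sqrt(19) ≈ 8.7178)
k(O) = 8 + O**3 (k(O) = 7 + (O**2*O + 1) = 7 + (O**3 + 1) = 7 + (1 + O**3) = 8 + O**3)
(401 + y)/(-224 + (80 + 181)/(k(11) + 139)) = (401 + 2*sqrt(19))/(-224 + (80 + 181)/((8 + 11**3) + 139)) = (401 + 2*sqrt(19))/(-224 + 261/((8 + 1331) + 139)) = (401 + 2*sqrt(19))/(-224 + 261/(1339 + 139)) = (401 + 2*sqrt(19))/(-224 + 261/1478) = (401 + 2*sqrt(19))/(-330811/1478) = (401 + 2*sqrt(19))*(-1478/330811) = -592678/330811 - 2956*sqrt(19)/330811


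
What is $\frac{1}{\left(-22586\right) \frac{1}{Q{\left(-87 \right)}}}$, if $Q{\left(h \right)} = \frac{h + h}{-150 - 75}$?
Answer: $- \frac{29}{846975} \approx -3.4239 \cdot 10^{-5}$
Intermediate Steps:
$Q{\left(h \right)} = - \frac{2 h}{225}$ ($Q{\left(h \right)} = \frac{2 h}{-225} = 2 h \left(- \frac{1}{225}\right) = - \frac{2 h}{225}$)
$\frac{1}{\left(-22586\right) \frac{1}{Q{\left(-87 \right)}}} = \frac{1}{\left(-22586\right) \frac{1}{\left(- \frac{2}{225}\right) \left(-87\right)}} = \frac{1}{\left(-22586\right) \frac{1}{\frac{58}{75}}} = \frac{1}{\left(-22586\right) \frac{75}{58}} = \frac{1}{- \frac{846975}{29}} = - \frac{29}{846975}$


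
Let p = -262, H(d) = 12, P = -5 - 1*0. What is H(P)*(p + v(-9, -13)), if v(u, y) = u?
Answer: -3252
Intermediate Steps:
P = -5 (P = -5 + 0 = -5)
H(P)*(p + v(-9, -13)) = 12*(-262 - 9) = 12*(-271) = -3252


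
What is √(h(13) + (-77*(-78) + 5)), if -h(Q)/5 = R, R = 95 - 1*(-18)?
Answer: √5446 ≈ 73.797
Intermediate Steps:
R = 113 (R = 95 + 18 = 113)
h(Q) = -565 (h(Q) = -5*113 = -565)
√(h(13) + (-77*(-78) + 5)) = √(-565 + (-77*(-78) + 5)) = √(-565 + (6006 + 5)) = √(-565 + 6011) = √5446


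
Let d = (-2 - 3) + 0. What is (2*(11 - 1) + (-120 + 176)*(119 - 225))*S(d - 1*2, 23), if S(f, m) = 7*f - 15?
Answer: 378624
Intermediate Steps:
d = -5 (d = -5 + 0 = -5)
S(f, m) = -15 + 7*f
(2*(11 - 1) + (-120 + 176)*(119 - 225))*S(d - 1*2, 23) = (2*(11 - 1) + (-120 + 176)*(119 - 225))*(-15 + 7*(-5 - 1*2)) = (2*10 + 56*(-106))*(-15 + 7*(-5 - 2)) = (20 - 5936)*(-15 + 7*(-7)) = -5916*(-15 - 49) = -5916*(-64) = 378624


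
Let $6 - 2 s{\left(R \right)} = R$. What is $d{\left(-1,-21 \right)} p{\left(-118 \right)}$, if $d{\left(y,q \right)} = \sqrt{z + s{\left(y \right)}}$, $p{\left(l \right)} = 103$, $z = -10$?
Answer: $\frac{103 i \sqrt{26}}{2} \approx 262.6 i$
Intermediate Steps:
$s{\left(R \right)} = 3 - \frac{R}{2}$
$d{\left(y,q \right)} = \sqrt{-7 - \frac{y}{2}}$ ($d{\left(y,q \right)} = \sqrt{-10 - \left(-3 + \frac{y}{2}\right)} = \sqrt{-7 - \frac{y}{2}}$)
$d{\left(-1,-21 \right)} p{\left(-118 \right)} = \frac{\sqrt{-28 - -2}}{2} \cdot 103 = \frac{\sqrt{-28 + 2}}{2} \cdot 103 = \frac{\sqrt{-26}}{2} \cdot 103 = \frac{i \sqrt{26}}{2} \cdot 103 = \frac{103 i \sqrt{26}}{2}$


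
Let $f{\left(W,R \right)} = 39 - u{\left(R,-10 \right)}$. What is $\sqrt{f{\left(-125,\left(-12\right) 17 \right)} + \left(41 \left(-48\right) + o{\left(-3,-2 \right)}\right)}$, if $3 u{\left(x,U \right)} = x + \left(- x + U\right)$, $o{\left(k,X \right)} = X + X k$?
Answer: $\frac{i \sqrt{17295}}{3} \approx 43.837 i$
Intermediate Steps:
$u{\left(x,U \right)} = \frac{U}{3}$ ($u{\left(x,U \right)} = \frac{x + \left(- x + U\right)}{3} = \frac{x + \left(U - x\right)}{3} = \frac{U}{3}$)
$f{\left(W,R \right)} = \frac{127}{3}$ ($f{\left(W,R \right)} = 39 - \frac{1}{3} \left(-10\right) = 39 - - \frac{10}{3} = 39 + \frac{10}{3} = \frac{127}{3}$)
$\sqrt{f{\left(-125,\left(-12\right) 17 \right)} + \left(41 \left(-48\right) + o{\left(-3,-2 \right)}\right)} = \sqrt{\frac{127}{3} - \left(1968 + 2 \left(1 - 3\right)\right)} = \sqrt{\frac{127}{3} - 1964} = \sqrt{- \frac{5765}{3}} = \frac{i \sqrt{17295}}{3}$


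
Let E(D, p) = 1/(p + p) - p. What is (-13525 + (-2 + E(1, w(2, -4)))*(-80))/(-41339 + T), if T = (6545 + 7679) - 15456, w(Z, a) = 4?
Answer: 13055/42571 ≈ 0.30666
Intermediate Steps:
E(D, p) = 1/(2*p) - p
T = -1232 (T = 14224 - 15456 = -1232)
(-13525 + (-2 + E(1, w(2, -4)))*(-80))/(-41339 + T) = (-13525 + (-2 + ((½)/4 - 1*4))*(-80))/(-41339 - 1232) = (-13525 + (-2 + ((½)*(¼) - 4))*(-80))/(-42571) = (-13525 + (-2 + (⅛ - 4))*(-80))*(-1/42571) = (-13525 + (-2 - 31/8)*(-80))*(-1/42571) = (-13525 - 47/8*(-80))*(-1/42571) = (-13525 + 470)*(-1/42571) = -13055*(-1/42571) = 13055/42571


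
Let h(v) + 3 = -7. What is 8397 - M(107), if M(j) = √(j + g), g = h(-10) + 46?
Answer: 8397 - √143 ≈ 8385.0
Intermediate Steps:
h(v) = -10 (h(v) = -3 - 7 = -10)
g = 36 (g = -10 + 46 = 36)
M(j) = √(36 + j) (M(j) = √(j + 36) = √(36 + j))
8397 - M(107) = 8397 - √(36 + 107) = 8397 - √143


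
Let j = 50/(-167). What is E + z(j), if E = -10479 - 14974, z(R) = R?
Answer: -4250701/167 ≈ -25453.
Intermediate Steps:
j = -50/167 (j = 50*(-1/167) = -50/167 ≈ -0.29940)
E = -25453
E + z(j) = -25453 - 50/167 = -4250701/167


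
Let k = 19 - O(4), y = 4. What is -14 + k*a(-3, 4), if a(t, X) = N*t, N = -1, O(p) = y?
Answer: 31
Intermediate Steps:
O(p) = 4
a(t, X) = -t
k = 15 (k = 19 - 1*4 = 19 - 4 = 15)
-14 + k*a(-3, 4) = -14 + 15*(-1*(-3)) = -14 + 15*3 = -14 + 45 = 31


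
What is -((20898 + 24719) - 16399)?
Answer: -29218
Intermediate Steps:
-((20898 + 24719) - 16399) = -(45617 - 16399) = -1*29218 = -29218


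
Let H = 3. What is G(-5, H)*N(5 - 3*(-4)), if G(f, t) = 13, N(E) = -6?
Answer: -78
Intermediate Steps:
G(-5, H)*N(5 - 3*(-4)) = 13*(-6) = -78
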